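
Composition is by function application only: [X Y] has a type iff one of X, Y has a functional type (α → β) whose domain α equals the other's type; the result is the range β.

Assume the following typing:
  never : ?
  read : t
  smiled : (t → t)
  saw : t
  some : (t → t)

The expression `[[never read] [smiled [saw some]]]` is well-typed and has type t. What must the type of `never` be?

(t → (t → t))

[[never read] [smiled [saw some]]] must have type t. The sister [smiled [saw some]] has type t; that is not a function onto t, so [never read] must be the functor, of type (t → t).
[never read] must have type (t → t). The sister read has type t; that is not a function onto (t → t), so never must be the functor, of type (t → (t → t)).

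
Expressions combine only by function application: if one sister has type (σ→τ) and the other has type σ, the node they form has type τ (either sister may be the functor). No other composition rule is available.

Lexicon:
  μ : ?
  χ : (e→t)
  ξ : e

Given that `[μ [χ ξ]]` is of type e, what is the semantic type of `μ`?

[μ [χ ξ]] is required to be e. [χ ξ] : t cannot yield e as functor, so μ : (t→e).

(t→e)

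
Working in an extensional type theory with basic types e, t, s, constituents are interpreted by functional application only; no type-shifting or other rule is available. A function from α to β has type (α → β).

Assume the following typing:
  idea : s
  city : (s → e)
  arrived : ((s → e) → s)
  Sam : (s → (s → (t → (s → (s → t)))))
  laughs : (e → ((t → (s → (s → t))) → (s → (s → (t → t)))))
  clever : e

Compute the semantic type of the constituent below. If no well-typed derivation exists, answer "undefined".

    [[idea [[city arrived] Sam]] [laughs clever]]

(s → (s → (t → t)))

[city arrived] — arrived of type ((s → e) → s) combines with city of type (s → e): type s.
[[city arrived] Sam] — Sam of type (s → (s → (t → (s → (s → t))))) combines with [city arrived] of type s: type (s → (t → (s → (s → t)))).
[idea [[city arrived] Sam]] — [[city arrived] Sam] of type (s → (t → (s → (s → t)))) combines with idea of type s: type (t → (s → (s → t))).
[laughs clever] — laughs of type (e → ((t → (s → (s → t))) → (s → (s → (t → t))))) combines with clever of type e: type ((t → (s → (s → t))) → (s → (s → (t → t)))).
[[idea [[city arrived] Sam]] [laughs clever]] — [laughs clever] of type ((t → (s → (s → t))) → (s → (s → (t → t)))) combines with [idea [[city arrived] Sam]] of type (t → (s → (s → t))): type (s → (s → (t → t))).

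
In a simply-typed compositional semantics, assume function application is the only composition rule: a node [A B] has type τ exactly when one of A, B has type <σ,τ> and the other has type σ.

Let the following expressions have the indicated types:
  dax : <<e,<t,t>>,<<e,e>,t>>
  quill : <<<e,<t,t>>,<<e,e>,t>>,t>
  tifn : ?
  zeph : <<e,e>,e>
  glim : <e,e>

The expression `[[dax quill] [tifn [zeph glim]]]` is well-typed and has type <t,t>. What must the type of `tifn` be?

[[dax quill] [tifn [zeph glim]]] is required to be <t,t>. [dax quill] : t cannot yield <t,t> as functor, so [tifn [zeph glim]] : <t,<t,t>>.
[tifn [zeph glim]] is required to be <t,<t,t>>. [zeph glim] : e cannot yield <t,<t,t>> as functor, so tifn : <e,<t,<t,t>>>.

<e,<t,<t,t>>>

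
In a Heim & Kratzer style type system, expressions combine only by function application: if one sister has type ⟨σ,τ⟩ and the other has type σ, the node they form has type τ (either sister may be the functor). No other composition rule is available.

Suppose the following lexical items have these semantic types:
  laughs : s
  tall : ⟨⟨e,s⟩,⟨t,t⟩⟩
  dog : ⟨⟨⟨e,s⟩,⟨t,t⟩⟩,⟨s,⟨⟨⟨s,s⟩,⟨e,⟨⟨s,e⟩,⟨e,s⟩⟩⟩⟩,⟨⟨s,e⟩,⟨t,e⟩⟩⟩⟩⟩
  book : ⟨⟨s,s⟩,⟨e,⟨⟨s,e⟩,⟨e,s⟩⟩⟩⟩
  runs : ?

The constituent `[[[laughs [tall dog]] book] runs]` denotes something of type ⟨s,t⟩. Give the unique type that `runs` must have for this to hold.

At [[[laughs [tall dog]] book] runs] (required: ⟨s,t⟩): [[laughs [tall dog]] book] is ⟨⟨s,e⟩,⟨t,e⟩⟩, which is not a function with range ⟨s,t⟩; hence runs is the functor — type ⟨⟨⟨s,e⟩,⟨t,e⟩⟩,⟨s,t⟩⟩.

⟨⟨⟨s,e⟩,⟨t,e⟩⟩,⟨s,t⟩⟩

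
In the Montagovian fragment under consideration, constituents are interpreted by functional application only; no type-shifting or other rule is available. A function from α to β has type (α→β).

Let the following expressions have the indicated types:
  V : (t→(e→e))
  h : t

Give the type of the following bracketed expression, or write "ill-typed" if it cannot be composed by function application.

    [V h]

[V h] — V of type (t→(e→e)) combines with h of type t: type (e→e).

(e→e)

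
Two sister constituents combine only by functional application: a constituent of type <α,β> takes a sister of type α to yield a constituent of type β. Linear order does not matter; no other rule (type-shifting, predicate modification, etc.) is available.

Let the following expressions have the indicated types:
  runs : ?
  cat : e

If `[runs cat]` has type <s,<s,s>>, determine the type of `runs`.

[runs cat] must have type <s,<s,s>>. The sister cat has type e; that is not a function onto <s,<s,s>>, so runs must be the functor, of type <e,<s,<s,s>>>.

<e,<s,<s,s>>>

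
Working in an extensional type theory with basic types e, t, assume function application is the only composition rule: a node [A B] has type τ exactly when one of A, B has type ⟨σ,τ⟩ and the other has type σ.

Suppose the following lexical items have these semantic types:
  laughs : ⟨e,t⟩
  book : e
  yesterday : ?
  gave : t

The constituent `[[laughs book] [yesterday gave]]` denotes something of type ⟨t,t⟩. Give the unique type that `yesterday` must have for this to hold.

For [[laughs book] [yesterday gave]] to have type ⟨t,t⟩ with [laughs book] of type t, [yesterday gave] must be the function: [yesterday gave] : ⟨t,⟨t,t⟩⟩.
For [yesterday gave] to have type ⟨t,⟨t,t⟩⟩ with gave of type t, yesterday must be the function: yesterday : ⟨t,⟨t,⟨t,t⟩⟩⟩.

⟨t,⟨t,⟨t,t⟩⟩⟩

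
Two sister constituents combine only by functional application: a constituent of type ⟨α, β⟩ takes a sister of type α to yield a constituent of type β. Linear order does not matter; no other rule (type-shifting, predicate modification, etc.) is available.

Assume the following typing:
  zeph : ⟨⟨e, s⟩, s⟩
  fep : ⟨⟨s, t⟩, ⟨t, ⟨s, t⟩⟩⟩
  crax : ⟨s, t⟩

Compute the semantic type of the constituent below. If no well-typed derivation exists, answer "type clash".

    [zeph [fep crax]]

[fep crax]: ⟨⟨s, t⟩, ⟨t, ⟨s, t⟩⟩⟩ applied to ⟨s, t⟩ yields ⟨t, ⟨s, t⟩⟩.
[zeph [fep crax]]: ⟨⟨e, s⟩, s⟩ with ⟨t, ⟨s, t⟩⟩ — neither is a function whose domain matches the other; composition fails here.

type clash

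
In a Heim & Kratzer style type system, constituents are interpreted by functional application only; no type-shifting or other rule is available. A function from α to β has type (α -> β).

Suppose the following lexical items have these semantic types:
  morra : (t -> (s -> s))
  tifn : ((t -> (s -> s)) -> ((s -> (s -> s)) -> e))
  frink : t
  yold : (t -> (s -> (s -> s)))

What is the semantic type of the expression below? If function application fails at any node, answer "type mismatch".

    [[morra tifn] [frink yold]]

e

At [morra tifn], tifn : ((t -> (s -> s)) -> ((s -> (s -> s)) -> e)) takes morra : (t -> (s -> s)), giving ((s -> (s -> s)) -> e).
At [frink yold], yold : (t -> (s -> (s -> s))) takes frink : t, giving (s -> (s -> s)).
At [[morra tifn] [frink yold]], [morra tifn] : ((s -> (s -> s)) -> e) takes [frink yold] : (s -> (s -> s)), giving e.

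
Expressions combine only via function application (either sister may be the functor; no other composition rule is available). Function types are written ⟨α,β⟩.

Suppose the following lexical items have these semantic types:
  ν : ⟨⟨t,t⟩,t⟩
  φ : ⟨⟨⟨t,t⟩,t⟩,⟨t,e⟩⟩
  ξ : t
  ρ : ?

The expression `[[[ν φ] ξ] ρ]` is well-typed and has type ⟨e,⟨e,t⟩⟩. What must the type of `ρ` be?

For [[[ν φ] ξ] ρ] to have type ⟨e,⟨e,t⟩⟩ with [[ν φ] ξ] of type e, ρ must be the function: ρ : ⟨e,⟨e,⟨e,t⟩⟩⟩.

⟨e,⟨e,⟨e,t⟩⟩⟩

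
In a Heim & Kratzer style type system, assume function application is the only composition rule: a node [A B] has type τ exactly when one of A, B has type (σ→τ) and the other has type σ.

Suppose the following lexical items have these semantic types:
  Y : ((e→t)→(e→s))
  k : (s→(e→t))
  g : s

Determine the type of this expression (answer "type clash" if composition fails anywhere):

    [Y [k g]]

[k g] — k of type (s→(e→t)) combines with g of type s: type (e→t).
[Y [k g]] — Y of type ((e→t)→(e→s)) combines with [k g] of type (e→t): type (e→s).

(e→s)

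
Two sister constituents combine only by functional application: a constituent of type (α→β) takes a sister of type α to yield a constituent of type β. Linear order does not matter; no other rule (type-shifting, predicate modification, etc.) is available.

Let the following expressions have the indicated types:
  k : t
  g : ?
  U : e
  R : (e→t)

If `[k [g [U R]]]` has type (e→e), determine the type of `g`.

(t→(t→(e→e)))

[k [g [U R]]] must have type (e→e). The sister k has type t; that is not a function onto (e→e), so [g [U R]] must be the functor, of type (t→(e→e)).
[g [U R]] must have type (t→(e→e)). The sister [U R] has type t; that is not a function onto (t→(e→e)), so g must be the functor, of type (t→(t→(e→e))).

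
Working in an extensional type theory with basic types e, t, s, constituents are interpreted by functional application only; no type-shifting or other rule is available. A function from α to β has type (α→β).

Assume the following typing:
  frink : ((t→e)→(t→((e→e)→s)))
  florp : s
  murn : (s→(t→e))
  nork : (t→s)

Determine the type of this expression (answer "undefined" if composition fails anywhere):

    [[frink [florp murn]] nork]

undefined

At [florp murn], murn : (s→(t→e)) takes florp : s, giving (t→e).
At [frink [florp murn]], frink : ((t→e)→(t→((e→e)→s))) takes [florp murn] : (t→e), giving (t→((e→e)→s)).
[[frink [florp murn]] nork]: (t→((e→e)→s)) with (t→s) — neither is a function whose domain matches the other; composition fails here.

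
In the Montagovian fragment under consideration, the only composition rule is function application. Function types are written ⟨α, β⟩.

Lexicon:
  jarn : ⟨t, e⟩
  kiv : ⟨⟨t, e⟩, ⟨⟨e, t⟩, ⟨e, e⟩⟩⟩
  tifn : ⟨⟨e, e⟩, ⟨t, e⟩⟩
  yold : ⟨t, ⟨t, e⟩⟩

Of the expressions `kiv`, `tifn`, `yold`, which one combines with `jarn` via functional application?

kiv

kiv — combines: kiv : ⟨⟨t, e⟩, ⟨⟨e, t⟩, ⟨e, e⟩⟩⟩ takes jarn : ⟨t, e⟩ as argument, giving ⟨⟨e, t⟩, ⟨e, e⟩⟩.
tifn : ⟨⟨e, e⟩, ⟨t, e⟩⟩ — no; jarn wants t, and tifn wants ⟨e, e⟩.
yold : ⟨t, ⟨t, e⟩⟩ — no; jarn wants t, and yold wants t.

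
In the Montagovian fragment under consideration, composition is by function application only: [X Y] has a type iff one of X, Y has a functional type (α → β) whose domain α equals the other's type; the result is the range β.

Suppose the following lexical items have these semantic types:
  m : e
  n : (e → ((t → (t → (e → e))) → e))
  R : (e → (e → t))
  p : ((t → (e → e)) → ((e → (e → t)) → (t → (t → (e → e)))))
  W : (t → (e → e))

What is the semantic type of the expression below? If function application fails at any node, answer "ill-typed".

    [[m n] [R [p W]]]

At [m n], n : (e → ((t → (t → (e → e))) → e)) takes m : e, giving ((t → (t → (e → e))) → e).
At [p W], p : ((t → (e → e)) → ((e → (e → t)) → (t → (t → (e → e))))) takes W : (t → (e → e)), giving ((e → (e → t)) → (t → (t → (e → e)))).
At [R [p W]], [p W] : ((e → (e → t)) → (t → (t → (e → e)))) takes R : (e → (e → t)), giving (t → (t → (e → e))).
At [[m n] [R [p W]]], [m n] : ((t → (t → (e → e))) → e) takes [R [p W]] : (t → (t → (e → e))), giving e.

e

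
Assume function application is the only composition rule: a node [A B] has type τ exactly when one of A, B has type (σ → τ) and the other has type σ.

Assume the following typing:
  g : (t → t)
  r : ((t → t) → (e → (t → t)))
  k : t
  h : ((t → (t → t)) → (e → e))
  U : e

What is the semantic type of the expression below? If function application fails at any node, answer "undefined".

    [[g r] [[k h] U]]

undefined

At [g r], r : ((t → t) → (e → (t → t))) takes g : (t → t), giving (e → (t → t)).
[k h]: t and ((t → (t → t)) → (e → e)) cannot combine by function application — type clash.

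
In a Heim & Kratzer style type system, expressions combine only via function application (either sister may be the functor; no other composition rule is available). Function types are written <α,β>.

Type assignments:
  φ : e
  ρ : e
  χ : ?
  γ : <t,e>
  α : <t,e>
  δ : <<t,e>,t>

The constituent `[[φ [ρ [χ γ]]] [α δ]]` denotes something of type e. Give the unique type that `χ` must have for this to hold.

<<t,e>,<e,<e,<t,e>>>>

[[φ [ρ [χ γ]]] [α δ]] must have type e. The sister [α δ] has type t; that is not a function onto e, so [φ [ρ [χ γ]]] must be the functor, of type <t,e>.
[φ [ρ [χ γ]]] must have type <t,e>. The sister φ has type e; that is not a function onto <t,e>, so [ρ [χ γ]] must be the functor, of type <e,<t,e>>.
[ρ [χ γ]] must have type <e,<t,e>>. The sister ρ has type e; that is not a function onto <e,<t,e>>, so [χ γ] must be the functor, of type <e,<e,<t,e>>>.
[χ γ] must have type <e,<e,<t,e>>>. The sister γ has type <t,e>; that is not a function onto <e,<e,<t,e>>>, so χ must be the functor, of type <<t,e>,<e,<e,<t,e>>>>.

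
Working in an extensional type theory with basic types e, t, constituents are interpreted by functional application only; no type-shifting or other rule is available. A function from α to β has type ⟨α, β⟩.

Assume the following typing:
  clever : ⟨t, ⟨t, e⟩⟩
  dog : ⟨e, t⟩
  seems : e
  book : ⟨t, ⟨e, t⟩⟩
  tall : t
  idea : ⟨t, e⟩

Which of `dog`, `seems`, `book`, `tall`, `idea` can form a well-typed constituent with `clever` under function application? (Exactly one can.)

dog : ⟨e, t⟩ — clever needs t; dog needs e; neither fits.
seems : e — clever needs t; seems needs nothing (atomic); neither fits.
book : ⟨t, ⟨e, t⟩⟩ — clever needs t; book needs t; neither fits.
tall — combines: clever : ⟨t, ⟨t, e⟩⟩ takes tall : t as argument, giving ⟨t, e⟩.
idea : ⟨t, e⟩ — clever needs t; idea needs t; neither fits.

tall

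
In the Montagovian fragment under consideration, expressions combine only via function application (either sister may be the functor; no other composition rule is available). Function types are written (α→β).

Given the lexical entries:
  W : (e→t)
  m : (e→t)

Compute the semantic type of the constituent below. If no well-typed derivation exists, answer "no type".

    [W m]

At [W m]: neither (e→t) nor (e→t) can take the other as argument; the node is ill-typed.

no type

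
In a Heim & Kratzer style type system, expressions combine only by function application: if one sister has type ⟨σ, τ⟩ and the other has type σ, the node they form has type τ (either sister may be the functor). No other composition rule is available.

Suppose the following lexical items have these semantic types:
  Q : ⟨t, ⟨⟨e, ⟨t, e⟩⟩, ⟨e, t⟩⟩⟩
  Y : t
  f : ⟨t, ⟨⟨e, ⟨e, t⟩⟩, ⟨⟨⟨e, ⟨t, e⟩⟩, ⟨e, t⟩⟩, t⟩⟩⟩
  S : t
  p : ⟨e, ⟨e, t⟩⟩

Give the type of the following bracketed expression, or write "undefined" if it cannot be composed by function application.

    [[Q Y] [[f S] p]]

t

[Q Y]: functor Q : ⟨t, ⟨⟨e, ⟨t, e⟩⟩, ⟨e, t⟩⟩⟩, argument Y : t; result ⟨⟨e, ⟨t, e⟩⟩, ⟨e, t⟩⟩.
[f S]: functor f : ⟨t, ⟨⟨e, ⟨e, t⟩⟩, ⟨⟨⟨e, ⟨t, e⟩⟩, ⟨e, t⟩⟩, t⟩⟩⟩, argument S : t; result ⟨⟨e, ⟨e, t⟩⟩, ⟨⟨⟨e, ⟨t, e⟩⟩, ⟨e, t⟩⟩, t⟩⟩.
[[f S] p]: functor [f S] : ⟨⟨e, ⟨e, t⟩⟩, ⟨⟨⟨e, ⟨t, e⟩⟩, ⟨e, t⟩⟩, t⟩⟩, argument p : ⟨e, ⟨e, t⟩⟩; result ⟨⟨⟨e, ⟨t, e⟩⟩, ⟨e, t⟩⟩, t⟩.
[[Q Y] [[f S] p]]: functor [[f S] p] : ⟨⟨⟨e, ⟨t, e⟩⟩, ⟨e, t⟩⟩, t⟩, argument [Q Y] : ⟨⟨e, ⟨t, e⟩⟩, ⟨e, t⟩⟩; result t.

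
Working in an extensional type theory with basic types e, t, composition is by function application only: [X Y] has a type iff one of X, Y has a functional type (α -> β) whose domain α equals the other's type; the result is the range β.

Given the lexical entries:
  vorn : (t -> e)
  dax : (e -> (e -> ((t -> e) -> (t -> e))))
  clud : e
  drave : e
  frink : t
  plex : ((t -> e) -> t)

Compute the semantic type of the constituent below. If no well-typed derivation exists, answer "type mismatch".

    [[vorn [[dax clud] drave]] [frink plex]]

type mismatch

[dax clud]: functor dax : (e -> (e -> ((t -> e) -> (t -> e)))), argument clud : e; result (e -> ((t -> e) -> (t -> e))).
[[dax clud] drave]: functor [dax clud] : (e -> ((t -> e) -> (t -> e))), argument drave : e; result ((t -> e) -> (t -> e)).
[vorn [[dax clud] drave]]: functor [[dax clud] drave] : ((t -> e) -> (t -> e)), argument vorn : (t -> e); result (t -> e).
[frink plex]: t with ((t -> e) -> t) — neither is a function whose domain matches the other; composition fails here.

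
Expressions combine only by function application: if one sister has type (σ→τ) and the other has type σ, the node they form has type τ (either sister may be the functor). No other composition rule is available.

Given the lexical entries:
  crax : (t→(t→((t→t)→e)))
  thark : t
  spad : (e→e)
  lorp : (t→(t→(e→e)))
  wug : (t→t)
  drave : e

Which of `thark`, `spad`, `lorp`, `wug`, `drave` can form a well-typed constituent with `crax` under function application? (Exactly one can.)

thark — combines: crax : (t→(t→((t→t)→e))) takes thark : t as argument, giving (t→((t→t)→e)).
spad : (e→e) — crax needs t; spad needs e; neither fits.
lorp : (t→(t→(e→e))) — crax needs t; lorp needs t; neither fits.
wug : (t→t) — crax needs t; wug needs t; neither fits.
drave : e — crax needs t; drave needs nothing (atomic); neither fits.

thark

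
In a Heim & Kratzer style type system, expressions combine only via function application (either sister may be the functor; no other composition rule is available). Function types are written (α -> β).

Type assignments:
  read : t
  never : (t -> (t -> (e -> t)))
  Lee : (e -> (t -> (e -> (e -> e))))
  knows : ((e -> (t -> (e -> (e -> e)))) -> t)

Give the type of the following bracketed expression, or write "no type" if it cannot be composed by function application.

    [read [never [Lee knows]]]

(e -> t)

[Lee knows]: functor knows : ((e -> (t -> (e -> (e -> e)))) -> t), argument Lee : (e -> (t -> (e -> (e -> e)))); result t.
[never [Lee knows]]: functor never : (t -> (t -> (e -> t))), argument [Lee knows] : t; result (t -> (e -> t)).
[read [never [Lee knows]]]: functor [never [Lee knows]] : (t -> (e -> t)), argument read : t; result (e -> t).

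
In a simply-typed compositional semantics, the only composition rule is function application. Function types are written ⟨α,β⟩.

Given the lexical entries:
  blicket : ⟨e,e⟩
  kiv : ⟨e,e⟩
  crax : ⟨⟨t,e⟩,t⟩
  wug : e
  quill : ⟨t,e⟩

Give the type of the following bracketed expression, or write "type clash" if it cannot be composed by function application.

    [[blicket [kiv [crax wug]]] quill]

type clash

[crax wug]: ⟨⟨t,e⟩,t⟩ with e — neither is a function whose domain matches the other; composition fails here.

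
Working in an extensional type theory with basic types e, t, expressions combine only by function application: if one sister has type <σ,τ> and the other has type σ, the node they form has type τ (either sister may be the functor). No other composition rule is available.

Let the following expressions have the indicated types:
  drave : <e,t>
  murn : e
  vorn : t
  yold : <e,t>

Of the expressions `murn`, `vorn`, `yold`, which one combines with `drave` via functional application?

murn

murn — combines: drave : <e,t> takes murn : e as argument, giving t.
vorn : t — neither side's domain matches the other.
yold : <e,t> — neither side's domain matches the other.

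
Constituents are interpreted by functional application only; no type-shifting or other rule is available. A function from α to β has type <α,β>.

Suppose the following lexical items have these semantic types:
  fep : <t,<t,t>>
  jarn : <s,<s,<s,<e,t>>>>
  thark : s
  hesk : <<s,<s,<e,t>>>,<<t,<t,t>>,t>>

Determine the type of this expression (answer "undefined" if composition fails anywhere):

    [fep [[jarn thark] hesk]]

At [jarn thark], jarn : <s,<s,<s,<e,t>>>> takes thark : s, giving <s,<s,<e,t>>>.
At [[jarn thark] hesk], hesk : <<s,<s,<e,t>>>,<<t,<t,t>>,t>> takes [jarn thark] : <s,<s,<e,t>>>, giving <<t,<t,t>>,t>.
At [fep [[jarn thark] hesk]], [[jarn thark] hesk] : <<t,<t,t>>,t> takes fep : <t,<t,t>>, giving t.

t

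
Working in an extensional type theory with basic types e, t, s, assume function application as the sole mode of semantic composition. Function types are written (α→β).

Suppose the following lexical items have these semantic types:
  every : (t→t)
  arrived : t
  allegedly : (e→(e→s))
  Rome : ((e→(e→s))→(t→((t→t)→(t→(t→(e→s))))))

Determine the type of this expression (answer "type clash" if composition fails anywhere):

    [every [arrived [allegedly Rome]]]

(t→(t→(e→s)))

[allegedly Rome]: ((e→(e→s))→(t→((t→t)→(t→(t→(e→s)))))) applied to (e→(e→s)) yields (t→((t→t)→(t→(t→(e→s))))).
[arrived [allegedly Rome]]: (t→((t→t)→(t→(t→(e→s))))) applied to t yields ((t→t)→(t→(t→(e→s)))).
[every [arrived [allegedly Rome]]]: ((t→t)→(t→(t→(e→s)))) applied to (t→t) yields (t→(t→(e→s))).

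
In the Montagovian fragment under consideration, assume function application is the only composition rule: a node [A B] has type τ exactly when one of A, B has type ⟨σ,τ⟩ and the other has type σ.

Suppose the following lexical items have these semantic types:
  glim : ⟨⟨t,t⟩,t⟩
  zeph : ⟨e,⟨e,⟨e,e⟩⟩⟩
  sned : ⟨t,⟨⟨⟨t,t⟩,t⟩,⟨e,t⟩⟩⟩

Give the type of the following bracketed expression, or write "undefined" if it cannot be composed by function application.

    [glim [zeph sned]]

At [zeph sned]: neither ⟨e,⟨e,⟨e,e⟩⟩⟩ nor ⟨t,⟨⟨⟨t,t⟩,t⟩,⟨e,t⟩⟩⟩ can take the other as argument; the node is ill-typed.

undefined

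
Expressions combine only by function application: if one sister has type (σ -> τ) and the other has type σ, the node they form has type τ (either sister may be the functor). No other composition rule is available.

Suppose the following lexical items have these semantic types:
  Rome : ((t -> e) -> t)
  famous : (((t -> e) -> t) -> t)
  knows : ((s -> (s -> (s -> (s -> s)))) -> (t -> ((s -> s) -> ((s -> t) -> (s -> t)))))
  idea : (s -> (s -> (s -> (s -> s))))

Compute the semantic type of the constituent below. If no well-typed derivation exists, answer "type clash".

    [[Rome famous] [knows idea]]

At [Rome famous], famous : (((t -> e) -> t) -> t) takes Rome : ((t -> e) -> t), giving t.
At [knows idea], knows : ((s -> (s -> (s -> (s -> s)))) -> (t -> ((s -> s) -> ((s -> t) -> (s -> t))))) takes idea : (s -> (s -> (s -> (s -> s)))), giving (t -> ((s -> s) -> ((s -> t) -> (s -> t)))).
At [[Rome famous] [knows idea]], [knows idea] : (t -> ((s -> s) -> ((s -> t) -> (s -> t)))) takes [Rome famous] : t, giving ((s -> s) -> ((s -> t) -> (s -> t))).

((s -> s) -> ((s -> t) -> (s -> t)))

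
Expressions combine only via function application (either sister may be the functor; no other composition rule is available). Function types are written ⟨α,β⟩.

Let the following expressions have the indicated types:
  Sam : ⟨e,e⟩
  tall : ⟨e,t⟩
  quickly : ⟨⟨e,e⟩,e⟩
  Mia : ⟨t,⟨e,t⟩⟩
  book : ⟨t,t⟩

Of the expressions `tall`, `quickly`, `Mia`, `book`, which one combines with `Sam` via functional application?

tall : ⟨e,t⟩ — does not combine with Sam.
quickly — combines: quickly : ⟨⟨e,e⟩,e⟩ takes Sam : ⟨e,e⟩ as argument, giving e.
Mia : ⟨t,⟨e,t⟩⟩ — does not combine with Sam.
book : ⟨t,t⟩ — does not combine with Sam.

quickly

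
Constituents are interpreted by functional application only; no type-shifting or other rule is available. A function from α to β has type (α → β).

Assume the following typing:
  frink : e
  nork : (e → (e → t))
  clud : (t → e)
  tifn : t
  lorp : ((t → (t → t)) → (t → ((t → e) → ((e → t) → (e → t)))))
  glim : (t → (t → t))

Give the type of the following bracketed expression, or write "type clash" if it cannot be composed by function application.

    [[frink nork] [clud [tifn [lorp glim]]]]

At [frink nork], nork : (e → (e → t)) takes frink : e, giving (e → t).
At [lorp glim], lorp : ((t → (t → t)) → (t → ((t → e) → ((e → t) → (e → t))))) takes glim : (t → (t → t)), giving (t → ((t → e) → ((e → t) → (e → t)))).
At [tifn [lorp glim]], [lorp glim] : (t → ((t → e) → ((e → t) → (e → t)))) takes tifn : t, giving ((t → e) → ((e → t) → (e → t))).
At [clud [tifn [lorp glim]]], [tifn [lorp glim]] : ((t → e) → ((e → t) → (e → t))) takes clud : (t → e), giving ((e → t) → (e → t)).
At [[frink nork] [clud [tifn [lorp glim]]]], [clud [tifn [lorp glim]]] : ((e → t) → (e → t)) takes [frink nork] : (e → t), giving (e → t).

(e → t)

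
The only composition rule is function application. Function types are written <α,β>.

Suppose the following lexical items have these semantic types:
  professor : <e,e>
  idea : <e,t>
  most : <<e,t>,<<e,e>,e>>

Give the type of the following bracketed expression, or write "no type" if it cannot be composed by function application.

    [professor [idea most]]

[idea most]: functor most : <<e,t>,<<e,e>,e>>, argument idea : <e,t>; result <<e,e>,e>.
[professor [idea most]]: functor [idea most] : <<e,e>,e>, argument professor : <e,e>; result e.

e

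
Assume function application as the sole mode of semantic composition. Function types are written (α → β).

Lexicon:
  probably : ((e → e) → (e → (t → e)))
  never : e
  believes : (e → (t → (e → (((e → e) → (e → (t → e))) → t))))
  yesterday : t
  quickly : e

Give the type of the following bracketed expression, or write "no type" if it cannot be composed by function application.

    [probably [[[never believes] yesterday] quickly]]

At [never believes], believes : (e → (t → (e → (((e → e) → (e → (t → e))) → t)))) takes never : e, giving (t → (e → (((e → e) → (e → (t → e))) → t))).
At [[never believes] yesterday], [never believes] : (t → (e → (((e → e) → (e → (t → e))) → t))) takes yesterday : t, giving (e → (((e → e) → (e → (t → e))) → t)).
At [[[never believes] yesterday] quickly], [[never believes] yesterday] : (e → (((e → e) → (e → (t → e))) → t)) takes quickly : e, giving (((e → e) → (e → (t → e))) → t).
At [probably [[[never believes] yesterday] quickly]], [[[never believes] yesterday] quickly] : (((e → e) → (e → (t → e))) → t) takes probably : ((e → e) → (e → (t → e))), giving t.

t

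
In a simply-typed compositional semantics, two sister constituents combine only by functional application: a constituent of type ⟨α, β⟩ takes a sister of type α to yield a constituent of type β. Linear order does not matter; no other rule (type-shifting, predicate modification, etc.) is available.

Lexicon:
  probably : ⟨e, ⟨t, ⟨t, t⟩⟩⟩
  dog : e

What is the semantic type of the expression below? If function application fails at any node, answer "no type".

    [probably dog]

⟨t, ⟨t, t⟩⟩

[probably dog]: probably is ⟨e, ⟨t, ⟨t, t⟩⟩⟩, dog is e; result ⟨t, ⟨t, t⟩⟩.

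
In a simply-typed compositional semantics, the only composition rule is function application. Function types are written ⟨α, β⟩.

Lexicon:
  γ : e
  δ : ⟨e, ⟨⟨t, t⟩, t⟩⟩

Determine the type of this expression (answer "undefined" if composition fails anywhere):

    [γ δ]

[γ δ] — δ of type ⟨e, ⟨⟨t, t⟩, t⟩⟩ combines with γ of type e: type ⟨⟨t, t⟩, t⟩.

⟨⟨t, t⟩, t⟩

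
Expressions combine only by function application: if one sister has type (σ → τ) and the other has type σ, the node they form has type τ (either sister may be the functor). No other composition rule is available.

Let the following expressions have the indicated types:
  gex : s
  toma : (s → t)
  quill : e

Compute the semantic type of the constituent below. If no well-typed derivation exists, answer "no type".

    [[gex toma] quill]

At [gex toma], toma : (s → t) takes gex : s, giving t.
At [[gex toma] quill]: neither t nor e can take the other as argument; the node is ill-typed.

no type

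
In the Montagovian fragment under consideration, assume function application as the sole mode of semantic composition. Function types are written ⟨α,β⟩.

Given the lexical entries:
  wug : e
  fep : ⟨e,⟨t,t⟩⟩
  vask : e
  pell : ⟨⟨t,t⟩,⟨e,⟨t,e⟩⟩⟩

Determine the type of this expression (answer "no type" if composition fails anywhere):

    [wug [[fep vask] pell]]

⟨t,e⟩

[fep vask]: functor fep : ⟨e,⟨t,t⟩⟩, argument vask : e; result ⟨t,t⟩.
[[fep vask] pell]: functor pell : ⟨⟨t,t⟩,⟨e,⟨t,e⟩⟩⟩, argument [fep vask] : ⟨t,t⟩; result ⟨e,⟨t,e⟩⟩.
[wug [[fep vask] pell]]: functor [[fep vask] pell] : ⟨e,⟨t,e⟩⟩, argument wug : e; result ⟨t,e⟩.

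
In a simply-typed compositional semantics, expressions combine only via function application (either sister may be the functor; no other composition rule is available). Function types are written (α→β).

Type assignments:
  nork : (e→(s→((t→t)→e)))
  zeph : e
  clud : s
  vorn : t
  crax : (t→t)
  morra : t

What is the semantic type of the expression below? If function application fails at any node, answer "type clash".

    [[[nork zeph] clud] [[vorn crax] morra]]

type clash

[nork zeph]: nork is (e→(s→((t→t)→e))), zeph is e; result (s→((t→t)→e)).
[[nork zeph] clud]: [nork zeph] is (s→((t→t)→e)), clud is s; result ((t→t)→e).
[vorn crax]: crax is (t→t), vorn is t; result t.
At [[vorn crax] morra]: neither t nor t can take the other as argument; the node is ill-typed.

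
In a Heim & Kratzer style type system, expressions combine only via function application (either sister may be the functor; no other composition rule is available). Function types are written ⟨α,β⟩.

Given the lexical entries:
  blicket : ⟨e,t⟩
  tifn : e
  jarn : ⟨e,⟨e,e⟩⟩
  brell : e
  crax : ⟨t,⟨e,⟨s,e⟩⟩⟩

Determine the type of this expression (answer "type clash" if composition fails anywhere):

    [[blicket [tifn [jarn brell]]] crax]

⟨e,⟨s,e⟩⟩

[jarn brell]: functor jarn : ⟨e,⟨e,e⟩⟩, argument brell : e; result ⟨e,e⟩.
[tifn [jarn brell]]: functor [jarn brell] : ⟨e,e⟩, argument tifn : e; result e.
[blicket [tifn [jarn brell]]]: functor blicket : ⟨e,t⟩, argument [tifn [jarn brell]] : e; result t.
[[blicket [tifn [jarn brell]]] crax]: functor crax : ⟨t,⟨e,⟨s,e⟩⟩⟩, argument [blicket [tifn [jarn brell]]] : t; result ⟨e,⟨s,e⟩⟩.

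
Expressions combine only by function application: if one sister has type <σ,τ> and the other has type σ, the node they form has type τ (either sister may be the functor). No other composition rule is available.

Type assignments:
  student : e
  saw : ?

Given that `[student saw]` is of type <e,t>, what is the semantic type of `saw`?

At [student saw] (required: <e,t>): student is e, which is not a function with range <e,t>; hence saw is the functor — type <e,<e,t>>.

<e,<e,t>>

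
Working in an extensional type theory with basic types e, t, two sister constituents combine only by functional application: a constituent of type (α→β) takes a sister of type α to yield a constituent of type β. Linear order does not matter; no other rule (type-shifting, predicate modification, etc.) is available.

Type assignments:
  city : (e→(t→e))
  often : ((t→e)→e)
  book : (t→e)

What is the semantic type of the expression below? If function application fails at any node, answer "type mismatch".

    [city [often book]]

[often book]: ((t→e)→e) applied to (t→e) yields e.
[city [often book]]: (e→(t→e)) applied to e yields (t→e).

(t→e)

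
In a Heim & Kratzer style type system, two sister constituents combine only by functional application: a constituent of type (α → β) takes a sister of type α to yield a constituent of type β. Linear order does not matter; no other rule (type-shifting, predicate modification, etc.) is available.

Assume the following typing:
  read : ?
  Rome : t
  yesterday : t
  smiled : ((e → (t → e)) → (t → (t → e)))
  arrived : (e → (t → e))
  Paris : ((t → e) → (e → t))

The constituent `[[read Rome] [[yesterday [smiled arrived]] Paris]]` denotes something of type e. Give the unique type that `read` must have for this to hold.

At [[read Rome] [[yesterday [smiled arrived]] Paris]] (required: e): [[yesterday [smiled arrived]] Paris] is (e → t), which is not a function with range e; hence [read Rome] is the functor — type ((e → t) → e).
At [read Rome] (required: ((e → t) → e)): Rome is t, which is not a function with range ((e → t) → e); hence read is the functor — type (t → ((e → t) → e)).

(t → ((e → t) → e))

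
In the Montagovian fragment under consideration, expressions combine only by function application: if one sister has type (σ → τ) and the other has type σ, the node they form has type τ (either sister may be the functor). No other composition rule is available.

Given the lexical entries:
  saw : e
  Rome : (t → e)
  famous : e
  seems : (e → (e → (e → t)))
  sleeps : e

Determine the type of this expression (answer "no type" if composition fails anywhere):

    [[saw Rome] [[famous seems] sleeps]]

[saw Rome]: e and (t → e) cannot combine by function application — type clash.

no type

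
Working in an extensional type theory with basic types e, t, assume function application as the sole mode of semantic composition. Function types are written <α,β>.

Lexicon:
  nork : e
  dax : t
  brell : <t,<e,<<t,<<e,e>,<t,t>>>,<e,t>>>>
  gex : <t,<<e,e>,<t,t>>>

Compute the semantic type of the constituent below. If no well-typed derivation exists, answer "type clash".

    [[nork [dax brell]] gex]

[dax brell]: functor brell : <t,<e,<<t,<<e,e>,<t,t>>>,<e,t>>>>, argument dax : t; result <e,<<t,<<e,e>,<t,t>>>,<e,t>>>.
[nork [dax brell]]: functor [dax brell] : <e,<<t,<<e,e>,<t,t>>>,<e,t>>>, argument nork : e; result <<t,<<e,e>,<t,t>>>,<e,t>>.
[[nork [dax brell]] gex]: functor [nork [dax brell]] : <<t,<<e,e>,<t,t>>>,<e,t>>, argument gex : <t,<<e,e>,<t,t>>>; result <e,t>.

<e,t>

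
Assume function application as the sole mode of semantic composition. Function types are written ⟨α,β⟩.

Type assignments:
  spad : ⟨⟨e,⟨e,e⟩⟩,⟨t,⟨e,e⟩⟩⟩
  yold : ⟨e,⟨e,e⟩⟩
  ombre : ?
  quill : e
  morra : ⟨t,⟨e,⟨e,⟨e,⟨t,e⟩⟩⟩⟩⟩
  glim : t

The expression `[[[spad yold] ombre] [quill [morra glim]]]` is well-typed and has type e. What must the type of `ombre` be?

⟨⟨t,⟨e,e⟩⟩,⟨⟨e,⟨e,⟨t,e⟩⟩⟩,e⟩⟩

At [[[spad yold] ombre] [quill [morra glim]]] (required: e): [quill [morra glim]] is ⟨e,⟨e,⟨t,e⟩⟩⟩, which is not a function with range e; hence [[spad yold] ombre] is the functor — type ⟨⟨e,⟨e,⟨t,e⟩⟩⟩,e⟩.
At [[spad yold] ombre] (required: ⟨⟨e,⟨e,⟨t,e⟩⟩⟩,e⟩): [spad yold] is ⟨t,⟨e,e⟩⟩, which is not a function with range ⟨⟨e,⟨e,⟨t,e⟩⟩⟩,e⟩; hence ombre is the functor — type ⟨⟨t,⟨e,e⟩⟩,⟨⟨e,⟨e,⟨t,e⟩⟩⟩,e⟩⟩.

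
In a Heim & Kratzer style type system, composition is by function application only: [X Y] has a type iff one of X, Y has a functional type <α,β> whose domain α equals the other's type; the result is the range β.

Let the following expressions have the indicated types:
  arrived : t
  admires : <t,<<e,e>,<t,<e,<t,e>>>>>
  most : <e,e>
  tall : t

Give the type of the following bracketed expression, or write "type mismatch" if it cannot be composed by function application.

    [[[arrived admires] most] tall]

<e,<t,e>>

[arrived admires] — admires of type <t,<<e,e>,<t,<e,<t,e>>>>> combines with arrived of type t: type <<e,e>,<t,<e,<t,e>>>>.
[[arrived admires] most] — [arrived admires] of type <<e,e>,<t,<e,<t,e>>>> combines with most of type <e,e>: type <t,<e,<t,e>>>.
[[[arrived admires] most] tall] — [[arrived admires] most] of type <t,<e,<t,e>>> combines with tall of type t: type <e,<t,e>>.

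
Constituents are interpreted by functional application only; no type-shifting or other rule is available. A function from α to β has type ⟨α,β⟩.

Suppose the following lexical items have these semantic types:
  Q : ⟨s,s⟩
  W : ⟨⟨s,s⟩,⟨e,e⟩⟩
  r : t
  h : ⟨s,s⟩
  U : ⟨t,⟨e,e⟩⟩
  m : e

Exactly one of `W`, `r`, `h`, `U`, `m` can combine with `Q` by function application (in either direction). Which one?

W

W — combines: W : ⟨⟨s,s⟩,⟨e,e⟩⟩ takes Q : ⟨s,s⟩ as argument, giving ⟨e,e⟩.
r : t — neither side's domain matches the other.
h : ⟨s,s⟩ — neither side's domain matches the other.
U : ⟨t,⟨e,e⟩⟩ — neither side's domain matches the other.
m : e — neither side's domain matches the other.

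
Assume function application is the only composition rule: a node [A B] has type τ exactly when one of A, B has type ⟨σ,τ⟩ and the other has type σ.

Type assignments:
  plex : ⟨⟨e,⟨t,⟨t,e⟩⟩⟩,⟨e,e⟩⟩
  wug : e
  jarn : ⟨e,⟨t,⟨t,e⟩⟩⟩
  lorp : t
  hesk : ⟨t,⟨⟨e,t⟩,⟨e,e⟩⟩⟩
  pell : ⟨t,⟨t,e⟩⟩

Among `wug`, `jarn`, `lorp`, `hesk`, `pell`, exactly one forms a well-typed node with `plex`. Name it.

wug : e — no; plex wants ⟨e,⟨t,⟨t,e⟩⟩⟩, and wug wants nothing (atomic).
jarn — combines: plex : ⟨⟨e,⟨t,⟨t,e⟩⟩⟩,⟨e,e⟩⟩ takes jarn : ⟨e,⟨t,⟨t,e⟩⟩⟩ as argument, giving ⟨e,e⟩.
lorp : t — no; plex wants ⟨e,⟨t,⟨t,e⟩⟩⟩, and lorp wants nothing (atomic).
hesk : ⟨t,⟨⟨e,t⟩,⟨e,e⟩⟩⟩ — no; plex wants ⟨e,⟨t,⟨t,e⟩⟩⟩, and hesk wants t.
pell : ⟨t,⟨t,e⟩⟩ — no; plex wants ⟨e,⟨t,⟨t,e⟩⟩⟩, and pell wants t.

jarn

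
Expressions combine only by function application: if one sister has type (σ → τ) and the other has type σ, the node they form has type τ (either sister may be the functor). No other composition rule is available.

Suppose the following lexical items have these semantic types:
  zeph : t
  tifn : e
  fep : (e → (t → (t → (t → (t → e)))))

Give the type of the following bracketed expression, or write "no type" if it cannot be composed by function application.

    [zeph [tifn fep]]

[tifn fep] — fep of type (e → (t → (t → (t → (t → e))))) combines with tifn of type e: type (t → (t → (t → (t → e)))).
[zeph [tifn fep]] — [tifn fep] of type (t → (t → (t → (t → e)))) combines with zeph of type t: type (t → (t → (t → e))).

(t → (t → (t → e)))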